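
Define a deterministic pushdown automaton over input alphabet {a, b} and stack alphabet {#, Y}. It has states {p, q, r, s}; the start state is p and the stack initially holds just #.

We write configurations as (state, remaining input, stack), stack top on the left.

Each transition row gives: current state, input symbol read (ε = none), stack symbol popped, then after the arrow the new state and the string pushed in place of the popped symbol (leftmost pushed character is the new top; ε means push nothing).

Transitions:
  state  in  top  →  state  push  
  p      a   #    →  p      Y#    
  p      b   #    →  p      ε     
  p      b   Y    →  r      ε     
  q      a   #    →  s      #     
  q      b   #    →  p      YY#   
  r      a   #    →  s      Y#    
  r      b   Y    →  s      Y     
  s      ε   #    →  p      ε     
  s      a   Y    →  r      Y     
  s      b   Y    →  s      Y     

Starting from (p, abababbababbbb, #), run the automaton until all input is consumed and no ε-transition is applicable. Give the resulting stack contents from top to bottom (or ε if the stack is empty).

(p, abababbababbbb, #)
  read a, top #: go to p, push Y# → (p, bababbababbbb, Y#)
  read b, top Y: go to r, push ε → (r, ababbababbbb, #)
  read a, top #: go to s, push Y# → (s, babbababbbb, Y#)
  read b, top Y: go to s, push Y → (s, abbababbbb, Y#)
  read a, top Y: go to r, push Y → (r, bbababbbb, Y#)
  read b, top Y: go to s, push Y → (s, bababbbb, Y#)
  read b, top Y: go to s, push Y → (s, ababbbb, Y#)
  read a, top Y: go to r, push Y → (r, babbbb, Y#)
  read b, top Y: go to s, push Y → (s, abbbb, Y#)
  read a, top Y: go to r, push Y → (r, bbbb, Y#)
  read b, top Y: go to s, push Y → (s, bbb, Y#)
  read b, top Y: go to s, push Y → (s, bb, Y#)
  read b, top Y: go to s, push Y → (s, b, Y#)
  read b, top Y: go to s, push Y → (s, ε, Y#)
All input consumed in state s with stack Y#.

Y#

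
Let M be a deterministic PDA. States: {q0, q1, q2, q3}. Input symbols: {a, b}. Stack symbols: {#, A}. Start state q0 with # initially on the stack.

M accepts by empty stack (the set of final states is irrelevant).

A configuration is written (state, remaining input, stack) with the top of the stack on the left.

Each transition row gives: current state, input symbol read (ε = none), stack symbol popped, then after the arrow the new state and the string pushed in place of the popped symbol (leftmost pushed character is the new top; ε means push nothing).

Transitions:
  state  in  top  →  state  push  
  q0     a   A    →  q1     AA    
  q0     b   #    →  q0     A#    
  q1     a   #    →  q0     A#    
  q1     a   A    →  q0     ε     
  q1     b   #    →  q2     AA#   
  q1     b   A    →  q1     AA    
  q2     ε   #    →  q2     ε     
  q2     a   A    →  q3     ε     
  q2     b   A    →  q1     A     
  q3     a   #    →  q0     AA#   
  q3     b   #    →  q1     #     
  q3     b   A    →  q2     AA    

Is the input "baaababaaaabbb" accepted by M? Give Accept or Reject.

(q0, baaababaaaabbb, #) ⊢ (q0, aaababaaaabbb, A#) ⊢ (q1, aababaaaabbb, AA#) ⊢ (q0, ababaaaabbb, A#) ⊢ (q1, babaaaabbb, AA#) ⊢ (q1, abaaaabbb, AAA#) ⊢ (q0, baaaabbb, AA#)
No transition applies at (q0, baaaabbb, AA#); input not fully consumed.

Reject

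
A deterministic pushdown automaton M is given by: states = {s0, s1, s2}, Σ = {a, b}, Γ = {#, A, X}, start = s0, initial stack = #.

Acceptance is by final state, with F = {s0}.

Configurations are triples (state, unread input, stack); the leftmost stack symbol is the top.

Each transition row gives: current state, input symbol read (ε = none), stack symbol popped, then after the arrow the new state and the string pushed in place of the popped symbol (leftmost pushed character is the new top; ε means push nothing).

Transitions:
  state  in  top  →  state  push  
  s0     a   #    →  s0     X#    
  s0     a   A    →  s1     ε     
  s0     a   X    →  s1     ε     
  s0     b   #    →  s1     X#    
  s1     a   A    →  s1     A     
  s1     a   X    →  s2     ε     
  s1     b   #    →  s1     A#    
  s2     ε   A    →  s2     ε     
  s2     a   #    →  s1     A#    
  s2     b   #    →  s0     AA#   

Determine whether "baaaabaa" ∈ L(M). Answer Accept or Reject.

(s0, baaaabaa, #)
  read b, top #: go to s1, push X# → (s1, aaaabaa, X#)
  read a, top X: go to s2, push ε → (s2, aaabaa, #)
  read a, top #: go to s1, push A# → (s1, aabaa, A#)
  read a, top A: go to s1, push A → (s1, abaa, A#)
  read a, top A: go to s1, push A → (s1, baa, A#)
No transition applies at (s1, baa, A#); input not fully consumed.

Reject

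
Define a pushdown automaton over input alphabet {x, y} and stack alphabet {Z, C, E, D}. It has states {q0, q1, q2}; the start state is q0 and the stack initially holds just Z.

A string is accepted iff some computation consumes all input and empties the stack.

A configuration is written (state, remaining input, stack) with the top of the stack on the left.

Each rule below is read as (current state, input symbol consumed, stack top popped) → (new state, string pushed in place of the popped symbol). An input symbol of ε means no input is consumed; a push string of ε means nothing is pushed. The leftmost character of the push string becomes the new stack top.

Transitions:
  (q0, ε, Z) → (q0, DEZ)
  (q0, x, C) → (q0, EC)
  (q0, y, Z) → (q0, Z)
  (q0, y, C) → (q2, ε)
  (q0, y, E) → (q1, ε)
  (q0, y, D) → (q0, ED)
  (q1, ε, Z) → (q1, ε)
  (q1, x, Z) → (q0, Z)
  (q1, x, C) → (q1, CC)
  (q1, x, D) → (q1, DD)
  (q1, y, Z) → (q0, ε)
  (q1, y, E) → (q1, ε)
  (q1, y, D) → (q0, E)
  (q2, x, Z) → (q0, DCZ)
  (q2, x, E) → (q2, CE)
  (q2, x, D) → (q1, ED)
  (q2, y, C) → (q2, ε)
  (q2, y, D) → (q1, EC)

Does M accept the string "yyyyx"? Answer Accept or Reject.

Reject

No computation consumes all input and empties the stack.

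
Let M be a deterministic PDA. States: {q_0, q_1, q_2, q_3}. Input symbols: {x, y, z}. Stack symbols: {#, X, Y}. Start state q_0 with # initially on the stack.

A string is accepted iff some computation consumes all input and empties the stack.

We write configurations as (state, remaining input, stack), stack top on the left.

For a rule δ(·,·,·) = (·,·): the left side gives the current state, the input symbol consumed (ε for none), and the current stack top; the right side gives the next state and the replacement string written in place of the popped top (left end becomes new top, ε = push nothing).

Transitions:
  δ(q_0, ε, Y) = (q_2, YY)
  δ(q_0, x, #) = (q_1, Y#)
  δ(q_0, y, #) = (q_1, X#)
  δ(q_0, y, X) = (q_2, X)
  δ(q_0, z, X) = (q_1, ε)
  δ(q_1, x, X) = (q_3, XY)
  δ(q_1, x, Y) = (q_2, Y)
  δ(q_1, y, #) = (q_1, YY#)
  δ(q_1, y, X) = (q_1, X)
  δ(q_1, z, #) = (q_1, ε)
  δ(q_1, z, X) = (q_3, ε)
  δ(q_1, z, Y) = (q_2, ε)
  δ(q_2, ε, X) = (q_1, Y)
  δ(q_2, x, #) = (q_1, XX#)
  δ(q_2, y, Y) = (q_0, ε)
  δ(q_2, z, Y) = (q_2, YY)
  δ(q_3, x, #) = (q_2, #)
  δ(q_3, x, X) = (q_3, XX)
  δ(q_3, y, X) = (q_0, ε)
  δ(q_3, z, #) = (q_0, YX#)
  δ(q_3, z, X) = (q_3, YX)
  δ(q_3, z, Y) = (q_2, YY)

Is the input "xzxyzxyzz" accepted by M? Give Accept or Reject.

Accept

(q_0, xzxyzxyzz, #) ⊢ (q_1, zxyzxyzz, Y#) ⊢ (q_2, xyzxyzz, #) ⊢ (q_1, yzxyzz, XX#) ⊢ (q_1, zxyzz, XX#) ⊢ (q_3, xyzz, X#) ⊢ (q_3, yzz, XX#) ⊢ (q_0, zz, X#) ⊢ (q_1, z, #) ⊢ (q_1, ε, ε)
All input consumed and the stack is empty.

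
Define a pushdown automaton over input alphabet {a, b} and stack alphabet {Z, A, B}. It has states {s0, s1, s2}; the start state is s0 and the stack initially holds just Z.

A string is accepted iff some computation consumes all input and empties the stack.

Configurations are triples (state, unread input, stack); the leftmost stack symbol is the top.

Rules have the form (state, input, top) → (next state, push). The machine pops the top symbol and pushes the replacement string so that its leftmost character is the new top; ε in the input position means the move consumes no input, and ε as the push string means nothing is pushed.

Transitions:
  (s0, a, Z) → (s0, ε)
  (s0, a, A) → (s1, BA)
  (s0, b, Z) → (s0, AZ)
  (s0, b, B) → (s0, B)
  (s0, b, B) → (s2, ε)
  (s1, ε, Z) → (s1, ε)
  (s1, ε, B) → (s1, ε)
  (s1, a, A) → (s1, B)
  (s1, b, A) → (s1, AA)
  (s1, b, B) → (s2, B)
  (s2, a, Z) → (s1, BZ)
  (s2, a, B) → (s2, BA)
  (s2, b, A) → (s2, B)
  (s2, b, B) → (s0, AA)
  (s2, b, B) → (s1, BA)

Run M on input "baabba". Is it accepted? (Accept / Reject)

Accept

One accepting computation: (s0, baabba, Z) ⊢ (s0, aabba, AZ) ⊢ (s1, abba, BAZ) ⊢ (s1, abba, AZ) ⊢ (s1, bba, BZ) ⊢ (s2, ba, BZ) ⊢ (s1, a, BAZ) ⊢ (s1, a, AZ) ⊢ (s1, ε, BZ) ⊢ (s1, ε, Z) ⊢ (s1, ε, ε)
All input consumed and the stack is empty.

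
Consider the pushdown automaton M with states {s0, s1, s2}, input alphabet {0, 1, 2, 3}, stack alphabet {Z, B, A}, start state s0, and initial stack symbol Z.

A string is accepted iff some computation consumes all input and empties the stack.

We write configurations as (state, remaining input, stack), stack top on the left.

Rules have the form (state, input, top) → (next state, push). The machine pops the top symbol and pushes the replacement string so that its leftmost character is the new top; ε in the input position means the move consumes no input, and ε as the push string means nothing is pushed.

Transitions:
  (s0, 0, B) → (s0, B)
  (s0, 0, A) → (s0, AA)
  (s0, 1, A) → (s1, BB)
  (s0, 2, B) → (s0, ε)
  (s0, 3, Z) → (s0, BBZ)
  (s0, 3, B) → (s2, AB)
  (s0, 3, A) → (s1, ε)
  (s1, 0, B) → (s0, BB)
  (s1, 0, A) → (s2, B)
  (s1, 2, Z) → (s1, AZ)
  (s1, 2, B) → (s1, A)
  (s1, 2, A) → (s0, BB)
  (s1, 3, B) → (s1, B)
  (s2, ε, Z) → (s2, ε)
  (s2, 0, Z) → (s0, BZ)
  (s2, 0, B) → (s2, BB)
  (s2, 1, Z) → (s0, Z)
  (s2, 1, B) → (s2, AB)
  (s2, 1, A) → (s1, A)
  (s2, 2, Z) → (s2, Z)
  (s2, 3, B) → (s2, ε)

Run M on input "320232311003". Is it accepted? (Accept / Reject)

Reject

No computation consumes all input and empties the stack.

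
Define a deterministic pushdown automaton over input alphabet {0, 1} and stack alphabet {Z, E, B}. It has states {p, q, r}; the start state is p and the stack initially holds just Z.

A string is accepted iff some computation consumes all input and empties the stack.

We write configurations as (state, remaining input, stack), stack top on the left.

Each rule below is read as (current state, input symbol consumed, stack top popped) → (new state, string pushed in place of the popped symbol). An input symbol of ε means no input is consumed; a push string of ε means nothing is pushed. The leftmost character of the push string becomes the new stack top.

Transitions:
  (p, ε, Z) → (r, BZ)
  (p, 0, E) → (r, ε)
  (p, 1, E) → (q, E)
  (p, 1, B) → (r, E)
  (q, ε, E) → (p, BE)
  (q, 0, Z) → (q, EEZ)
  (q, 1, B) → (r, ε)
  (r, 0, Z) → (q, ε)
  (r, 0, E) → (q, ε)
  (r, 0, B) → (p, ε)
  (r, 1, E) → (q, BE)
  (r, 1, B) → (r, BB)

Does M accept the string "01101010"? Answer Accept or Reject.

(p, 01101010, Z) ⊢ (r, 01101010, BZ) ⊢ (p, 1101010, Z) ⊢ (r, 1101010, BZ) ⊢ (r, 101010, BBZ) ⊢ (r, 01010, BBBZ) ⊢ (p, 1010, BBZ) ⊢ (r, 010, EBZ) ⊢ (q, 10, BZ) ⊢ (r, 0, Z) ⊢ (q, ε, ε)
All input consumed and the stack is empty.

Accept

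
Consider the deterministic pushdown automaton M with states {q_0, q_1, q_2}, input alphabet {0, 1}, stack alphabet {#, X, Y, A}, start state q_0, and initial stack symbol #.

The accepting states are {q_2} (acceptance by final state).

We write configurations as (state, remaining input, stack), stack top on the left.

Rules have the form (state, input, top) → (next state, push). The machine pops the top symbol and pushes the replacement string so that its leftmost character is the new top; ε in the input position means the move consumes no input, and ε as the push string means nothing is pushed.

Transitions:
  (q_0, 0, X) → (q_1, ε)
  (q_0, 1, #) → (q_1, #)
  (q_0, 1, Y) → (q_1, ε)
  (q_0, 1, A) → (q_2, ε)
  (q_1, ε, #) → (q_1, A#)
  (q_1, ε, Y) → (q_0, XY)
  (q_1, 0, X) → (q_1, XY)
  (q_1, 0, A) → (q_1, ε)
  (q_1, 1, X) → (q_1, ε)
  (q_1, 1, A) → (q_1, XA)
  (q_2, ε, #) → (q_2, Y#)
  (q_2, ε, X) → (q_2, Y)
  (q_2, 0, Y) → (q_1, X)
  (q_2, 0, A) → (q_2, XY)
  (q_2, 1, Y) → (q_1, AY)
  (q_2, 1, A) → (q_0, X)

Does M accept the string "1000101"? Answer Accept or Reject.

(q_0, 1000101, #)
  read 1, top #: go to q_1, push # → (q_1, 000101, #)
  ε-move, top #: go to q_1, push A# → (q_1, 000101, A#)
  read 0, top A: go to q_1, push ε → (q_1, 00101, #)
  ε-move, top #: go to q_1, push A# → (q_1, 00101, A#)
  read 0, top A: go to q_1, push ε → (q_1, 0101, #)
  ε-move, top #: go to q_1, push A# → (q_1, 0101, A#)
  read 0, top A: go to q_1, push ε → (q_1, 101, #)
  ε-move, top #: go to q_1, push A# → (q_1, 101, A#)
  read 1, top A: go to q_1, push XA → (q_1, 01, XA#)
  read 0, top X: go to q_1, push XY → (q_1, 1, XYA#)
  read 1, top X: go to q_1, push ε → (q_1, ε, YA#)
  ε-move, top Y: go to q_0, push XY → (q_0, ε, XYA#)
All input consumed; state q_0 ∉ F and no further ε-move applies.

Reject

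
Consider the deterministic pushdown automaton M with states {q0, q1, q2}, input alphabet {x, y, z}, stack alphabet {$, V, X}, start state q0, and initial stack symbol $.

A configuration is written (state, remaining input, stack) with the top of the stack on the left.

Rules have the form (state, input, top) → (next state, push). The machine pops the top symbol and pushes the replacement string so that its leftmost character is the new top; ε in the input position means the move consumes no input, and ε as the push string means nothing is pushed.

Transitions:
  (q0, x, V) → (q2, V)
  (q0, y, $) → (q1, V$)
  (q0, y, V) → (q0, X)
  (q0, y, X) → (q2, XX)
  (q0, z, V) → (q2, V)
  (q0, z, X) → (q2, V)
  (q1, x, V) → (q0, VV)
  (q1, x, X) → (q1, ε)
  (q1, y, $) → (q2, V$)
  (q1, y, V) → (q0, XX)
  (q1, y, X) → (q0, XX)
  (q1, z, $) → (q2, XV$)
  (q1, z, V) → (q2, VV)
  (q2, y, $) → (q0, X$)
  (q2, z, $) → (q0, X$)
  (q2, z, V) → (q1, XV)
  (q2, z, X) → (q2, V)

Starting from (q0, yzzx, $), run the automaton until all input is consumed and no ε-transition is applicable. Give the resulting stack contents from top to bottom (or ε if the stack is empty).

(q0, yzzx, $)
  read y, top $: go to q1, push V$ → (q1, zzx, V$)
  read z, top V: go to q2, push VV → (q2, zx, VV$)
  read z, top V: go to q1, push XV → (q1, x, XVV$)
  read x, top X: go to q1, push ε → (q1, ε, VV$)
All input consumed in state q1 with stack VV$.

VV$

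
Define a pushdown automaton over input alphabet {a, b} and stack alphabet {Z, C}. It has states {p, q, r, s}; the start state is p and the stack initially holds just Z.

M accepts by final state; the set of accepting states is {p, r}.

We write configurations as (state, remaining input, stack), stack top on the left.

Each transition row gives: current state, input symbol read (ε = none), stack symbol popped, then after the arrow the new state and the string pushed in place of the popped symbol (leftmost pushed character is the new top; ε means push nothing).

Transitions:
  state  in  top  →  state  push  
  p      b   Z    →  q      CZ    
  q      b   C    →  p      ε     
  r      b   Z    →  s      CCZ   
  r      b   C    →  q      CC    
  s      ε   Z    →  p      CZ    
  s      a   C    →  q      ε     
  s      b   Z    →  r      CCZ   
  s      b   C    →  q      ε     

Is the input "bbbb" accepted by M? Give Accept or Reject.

One accepting computation: (p, bbbb, Z) ⊢ (q, bbb, CZ) ⊢ (p, bb, Z) ⊢ (q, b, CZ) ⊢ (p, ε, Z)
All input consumed and state p ∈ F.

Accept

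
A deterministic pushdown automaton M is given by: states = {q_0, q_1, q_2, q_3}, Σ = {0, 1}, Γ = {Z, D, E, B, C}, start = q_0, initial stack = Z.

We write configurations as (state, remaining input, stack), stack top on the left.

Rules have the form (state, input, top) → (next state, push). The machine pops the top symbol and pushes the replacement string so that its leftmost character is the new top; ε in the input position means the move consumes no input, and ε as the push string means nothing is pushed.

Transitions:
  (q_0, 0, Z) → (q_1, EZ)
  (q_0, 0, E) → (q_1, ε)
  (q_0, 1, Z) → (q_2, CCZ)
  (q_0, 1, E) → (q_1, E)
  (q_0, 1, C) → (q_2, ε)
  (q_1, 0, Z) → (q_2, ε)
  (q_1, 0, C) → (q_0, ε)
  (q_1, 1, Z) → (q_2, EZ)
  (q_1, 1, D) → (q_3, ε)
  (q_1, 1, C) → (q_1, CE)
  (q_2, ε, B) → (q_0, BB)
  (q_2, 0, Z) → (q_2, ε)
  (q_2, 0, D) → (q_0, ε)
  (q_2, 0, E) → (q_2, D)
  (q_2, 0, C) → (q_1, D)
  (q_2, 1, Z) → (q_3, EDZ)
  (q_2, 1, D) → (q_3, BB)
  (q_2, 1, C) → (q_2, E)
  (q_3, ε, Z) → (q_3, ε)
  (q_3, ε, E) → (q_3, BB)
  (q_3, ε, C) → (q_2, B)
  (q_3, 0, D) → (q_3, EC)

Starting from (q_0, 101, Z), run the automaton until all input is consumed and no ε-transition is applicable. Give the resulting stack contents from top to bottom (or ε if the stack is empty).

(q_0, 101, Z)
  read 1, top Z: go to q_2, push CCZ → (q_2, 01, CCZ)
  read 0, top C: go to q_1, push D → (q_1, 1, DCZ)
  read 1, top D: go to q_3, push ε → (q_3, ε, CZ)
  ε-move, top C: go to q_2, push B → (q_2, ε, BZ)
  ε-move, top B: go to q_0, push BB → (q_0, ε, BBZ)
All input consumed in state q_0 with stack BBZ.

BBZ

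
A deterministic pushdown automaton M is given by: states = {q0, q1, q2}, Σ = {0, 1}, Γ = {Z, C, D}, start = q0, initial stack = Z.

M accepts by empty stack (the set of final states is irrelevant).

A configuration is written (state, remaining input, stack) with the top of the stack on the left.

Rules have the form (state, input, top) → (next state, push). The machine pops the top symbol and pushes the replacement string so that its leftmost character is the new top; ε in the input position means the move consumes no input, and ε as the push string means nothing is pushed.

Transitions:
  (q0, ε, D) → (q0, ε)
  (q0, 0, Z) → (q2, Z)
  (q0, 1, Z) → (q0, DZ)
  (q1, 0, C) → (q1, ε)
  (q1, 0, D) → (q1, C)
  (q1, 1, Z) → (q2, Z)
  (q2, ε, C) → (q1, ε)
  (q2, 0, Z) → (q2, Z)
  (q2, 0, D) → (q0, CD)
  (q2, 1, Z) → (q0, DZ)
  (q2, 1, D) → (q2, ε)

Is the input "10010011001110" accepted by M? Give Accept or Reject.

(q0, 10010011001110, Z)
  read 1, top Z: go to q0, push DZ → (q0, 0010011001110, DZ)
  ε-move, top D: go to q0, push ε → (q0, 0010011001110, Z)
  read 0, top Z: go to q2, push Z → (q2, 010011001110, Z)
  read 0, top Z: go to q2, push Z → (q2, 10011001110, Z)
  read 1, top Z: go to q0, push DZ → (q0, 0011001110, DZ)
  ε-move, top D: go to q0, push ε → (q0, 0011001110, Z)
  read 0, top Z: go to q2, push Z → (q2, 011001110, Z)
  read 0, top Z: go to q2, push Z → (q2, 11001110, Z)
  read 1, top Z: go to q0, push DZ → (q0, 1001110, DZ)
  ε-move, top D: go to q0, push ε → (q0, 1001110, Z)
  read 1, top Z: go to q0, push DZ → (q0, 001110, DZ)
  ε-move, top D: go to q0, push ε → (q0, 001110, Z)
  read 0, top Z: go to q2, push Z → (q2, 01110, Z)
  read 0, top Z: go to q2, push Z → (q2, 1110, Z)
  read 1, top Z: go to q0, push DZ → (q0, 110, DZ)
  ε-move, top D: go to q0, push ε → (q0, 110, Z)
  read 1, top Z: go to q0, push DZ → (q0, 10, DZ)
  ε-move, top D: go to q0, push ε → (q0, 10, Z)
  read 1, top Z: go to q0, push DZ → (q0, 0, DZ)
  ε-move, top D: go to q0, push ε → (q0, 0, Z)
  read 0, top Z: go to q2, push Z → (q2, ε, Z)
All input consumed; stack is Z, not empty, and no further ε-move applies.

Reject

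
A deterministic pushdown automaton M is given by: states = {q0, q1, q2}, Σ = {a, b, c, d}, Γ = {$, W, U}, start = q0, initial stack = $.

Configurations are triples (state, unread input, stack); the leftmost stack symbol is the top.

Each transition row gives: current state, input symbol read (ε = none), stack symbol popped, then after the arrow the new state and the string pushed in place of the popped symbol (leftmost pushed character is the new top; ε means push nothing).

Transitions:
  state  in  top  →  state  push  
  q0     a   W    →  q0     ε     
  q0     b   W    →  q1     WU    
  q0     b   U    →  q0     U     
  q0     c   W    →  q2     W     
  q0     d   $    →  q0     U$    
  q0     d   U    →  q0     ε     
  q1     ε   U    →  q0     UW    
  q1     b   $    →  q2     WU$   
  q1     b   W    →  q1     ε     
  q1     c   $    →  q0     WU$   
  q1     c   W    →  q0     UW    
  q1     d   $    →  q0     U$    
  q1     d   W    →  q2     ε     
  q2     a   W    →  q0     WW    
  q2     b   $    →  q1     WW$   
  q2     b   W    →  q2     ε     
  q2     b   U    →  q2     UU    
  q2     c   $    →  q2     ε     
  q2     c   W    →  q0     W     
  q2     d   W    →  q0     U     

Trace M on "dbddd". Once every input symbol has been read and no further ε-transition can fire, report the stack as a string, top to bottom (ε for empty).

$

(q0, dbddd, $)
  read d, top $: go to q0, push U$ → (q0, bddd, U$)
  read b, top U: go to q0, push U → (q0, ddd, U$)
  read d, top U: go to q0, push ε → (q0, dd, $)
  read d, top $: go to q0, push U$ → (q0, d, U$)
  read d, top U: go to q0, push ε → (q0, ε, $)
All input consumed in state q0 with stack $.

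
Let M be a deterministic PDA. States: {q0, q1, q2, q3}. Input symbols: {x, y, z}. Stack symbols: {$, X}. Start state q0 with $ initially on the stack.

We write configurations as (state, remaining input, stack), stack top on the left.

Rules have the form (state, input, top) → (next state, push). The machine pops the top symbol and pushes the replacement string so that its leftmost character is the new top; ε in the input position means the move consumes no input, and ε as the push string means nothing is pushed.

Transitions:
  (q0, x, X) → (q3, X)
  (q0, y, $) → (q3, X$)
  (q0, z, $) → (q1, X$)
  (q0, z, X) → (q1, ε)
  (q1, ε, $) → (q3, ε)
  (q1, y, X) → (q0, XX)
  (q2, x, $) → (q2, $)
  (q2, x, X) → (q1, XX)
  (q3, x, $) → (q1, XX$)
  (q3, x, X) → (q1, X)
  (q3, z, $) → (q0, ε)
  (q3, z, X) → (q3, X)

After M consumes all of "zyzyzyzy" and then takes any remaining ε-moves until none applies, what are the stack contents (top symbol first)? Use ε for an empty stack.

(q0, zyzyzyzy, $)
  read z, top $: go to q1, push X$ → (q1, yzyzyzy, X$)
  read y, top X: go to q0, push XX → (q0, zyzyzy, XX$)
  read z, top X: go to q1, push ε → (q1, yzyzy, X$)
  read y, top X: go to q0, push XX → (q0, zyzy, XX$)
  read z, top X: go to q1, push ε → (q1, yzy, X$)
  read y, top X: go to q0, push XX → (q0, zy, XX$)
  read z, top X: go to q1, push ε → (q1, y, X$)
  read y, top X: go to q0, push XX → (q0, ε, XX$)
All input consumed in state q0 with stack XX$.

XX$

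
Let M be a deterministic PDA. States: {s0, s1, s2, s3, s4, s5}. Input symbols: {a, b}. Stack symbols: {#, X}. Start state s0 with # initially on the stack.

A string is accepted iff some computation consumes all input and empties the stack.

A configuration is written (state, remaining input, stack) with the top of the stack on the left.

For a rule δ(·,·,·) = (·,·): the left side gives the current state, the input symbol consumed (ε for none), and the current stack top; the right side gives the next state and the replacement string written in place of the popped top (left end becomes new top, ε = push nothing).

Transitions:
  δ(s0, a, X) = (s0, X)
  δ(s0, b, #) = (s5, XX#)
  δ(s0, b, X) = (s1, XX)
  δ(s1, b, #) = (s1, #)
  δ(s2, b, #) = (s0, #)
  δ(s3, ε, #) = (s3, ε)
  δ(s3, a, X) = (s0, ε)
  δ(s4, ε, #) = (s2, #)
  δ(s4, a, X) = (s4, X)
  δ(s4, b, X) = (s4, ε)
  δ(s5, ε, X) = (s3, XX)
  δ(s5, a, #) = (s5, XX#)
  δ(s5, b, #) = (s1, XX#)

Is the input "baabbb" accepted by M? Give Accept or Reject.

(s0, baabbb, #)
  read b, top #: go to s5, push XX# → (s5, aabbb, XX#)
  ε-move, top X: go to s3, push XX → (s3, aabbb, XXX#)
  read a, top X: go to s0, push ε → (s0, abbb, XX#)
  read a, top X: go to s0, push X → (s0, bbb, XX#)
  read b, top X: go to s1, push XX → (s1, bb, XXX#)
No transition applies at (s1, bb, XXX#); input not fully consumed.

Reject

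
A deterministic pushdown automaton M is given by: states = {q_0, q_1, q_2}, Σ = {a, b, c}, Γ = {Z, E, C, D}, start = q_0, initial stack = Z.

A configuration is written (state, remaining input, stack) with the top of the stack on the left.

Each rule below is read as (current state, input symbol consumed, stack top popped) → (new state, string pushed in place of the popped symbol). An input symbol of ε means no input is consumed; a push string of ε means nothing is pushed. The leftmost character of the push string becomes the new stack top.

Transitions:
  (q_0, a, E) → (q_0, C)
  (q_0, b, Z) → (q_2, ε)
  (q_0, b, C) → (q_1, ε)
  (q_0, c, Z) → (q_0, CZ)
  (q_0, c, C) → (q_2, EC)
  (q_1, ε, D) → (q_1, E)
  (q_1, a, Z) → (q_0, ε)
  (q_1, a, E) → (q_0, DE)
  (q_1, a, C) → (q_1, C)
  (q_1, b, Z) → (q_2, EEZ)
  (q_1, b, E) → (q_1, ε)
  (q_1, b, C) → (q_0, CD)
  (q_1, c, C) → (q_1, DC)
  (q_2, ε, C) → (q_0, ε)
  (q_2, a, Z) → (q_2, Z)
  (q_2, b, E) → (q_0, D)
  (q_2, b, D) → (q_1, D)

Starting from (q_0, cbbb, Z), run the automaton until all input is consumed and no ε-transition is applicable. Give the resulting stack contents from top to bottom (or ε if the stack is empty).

DEZ

(q_0, cbbb, Z) ⊢ (q_0, bbb, CZ) ⊢ (q_1, bb, Z) ⊢ (q_2, b, EEZ) ⊢ (q_0, ε, DEZ)
All input consumed in state q_0 with stack DEZ.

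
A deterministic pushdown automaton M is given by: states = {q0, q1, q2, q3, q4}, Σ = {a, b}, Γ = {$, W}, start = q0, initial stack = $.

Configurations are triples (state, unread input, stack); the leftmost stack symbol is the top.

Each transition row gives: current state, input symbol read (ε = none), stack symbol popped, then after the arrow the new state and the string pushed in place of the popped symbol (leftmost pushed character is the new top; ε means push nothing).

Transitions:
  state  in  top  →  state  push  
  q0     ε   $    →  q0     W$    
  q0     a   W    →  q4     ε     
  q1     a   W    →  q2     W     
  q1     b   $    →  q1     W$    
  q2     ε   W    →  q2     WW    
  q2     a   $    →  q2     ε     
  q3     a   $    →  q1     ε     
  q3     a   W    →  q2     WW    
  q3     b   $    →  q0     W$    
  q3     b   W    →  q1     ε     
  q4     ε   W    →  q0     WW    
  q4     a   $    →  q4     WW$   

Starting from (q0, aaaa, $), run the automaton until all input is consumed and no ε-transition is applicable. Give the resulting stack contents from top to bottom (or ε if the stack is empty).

WWW$

(q0, aaaa, $)
  ε-move, top $: go to q0, push W$ → (q0, aaaa, W$)
  read a, top W: go to q4, push ε → (q4, aaa, $)
  read a, top $: go to q4, push WW$ → (q4, aa, WW$)
  ε-move, top W: go to q0, push WW → (q0, aa, WWW$)
  read a, top W: go to q4, push ε → (q4, a, WW$)
  ε-move, top W: go to q0, push WW → (q0, a, WWW$)
  read a, top W: go to q4, push ε → (q4, ε, WW$)
  ε-move, top W: go to q0, push WW → (q0, ε, WWW$)
All input consumed in state q0 with stack WWW$.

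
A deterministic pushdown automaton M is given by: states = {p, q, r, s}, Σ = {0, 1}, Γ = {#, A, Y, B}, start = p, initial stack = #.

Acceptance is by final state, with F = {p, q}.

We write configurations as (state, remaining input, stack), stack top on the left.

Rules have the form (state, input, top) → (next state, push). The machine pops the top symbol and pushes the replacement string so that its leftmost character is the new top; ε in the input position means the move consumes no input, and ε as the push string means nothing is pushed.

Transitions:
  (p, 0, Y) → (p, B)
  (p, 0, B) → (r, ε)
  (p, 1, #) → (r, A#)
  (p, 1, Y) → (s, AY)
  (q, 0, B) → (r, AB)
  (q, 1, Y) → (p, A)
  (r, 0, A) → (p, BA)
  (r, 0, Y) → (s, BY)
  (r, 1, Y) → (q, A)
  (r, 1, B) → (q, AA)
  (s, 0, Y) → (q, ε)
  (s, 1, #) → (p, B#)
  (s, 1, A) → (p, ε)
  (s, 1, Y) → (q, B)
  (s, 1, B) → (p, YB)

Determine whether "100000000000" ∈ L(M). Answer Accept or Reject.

(p, 100000000000, #)
  read 1, top #: go to r, push A# → (r, 00000000000, A#)
  read 0, top A: go to p, push BA → (p, 0000000000, BA#)
  read 0, top B: go to r, push ε → (r, 000000000, A#)
  read 0, top A: go to p, push BA → (p, 00000000, BA#)
  read 0, top B: go to r, push ε → (r, 0000000, A#)
  read 0, top A: go to p, push BA → (p, 000000, BA#)
  read 0, top B: go to r, push ε → (r, 00000, A#)
  read 0, top A: go to p, push BA → (p, 0000, BA#)
  read 0, top B: go to r, push ε → (r, 000, A#)
  read 0, top A: go to p, push BA → (p, 00, BA#)
  read 0, top B: go to r, push ε → (r, 0, A#)
  read 0, top A: go to p, push BA → (p, ε, BA#)
All input consumed; state p ∈ F.

Accept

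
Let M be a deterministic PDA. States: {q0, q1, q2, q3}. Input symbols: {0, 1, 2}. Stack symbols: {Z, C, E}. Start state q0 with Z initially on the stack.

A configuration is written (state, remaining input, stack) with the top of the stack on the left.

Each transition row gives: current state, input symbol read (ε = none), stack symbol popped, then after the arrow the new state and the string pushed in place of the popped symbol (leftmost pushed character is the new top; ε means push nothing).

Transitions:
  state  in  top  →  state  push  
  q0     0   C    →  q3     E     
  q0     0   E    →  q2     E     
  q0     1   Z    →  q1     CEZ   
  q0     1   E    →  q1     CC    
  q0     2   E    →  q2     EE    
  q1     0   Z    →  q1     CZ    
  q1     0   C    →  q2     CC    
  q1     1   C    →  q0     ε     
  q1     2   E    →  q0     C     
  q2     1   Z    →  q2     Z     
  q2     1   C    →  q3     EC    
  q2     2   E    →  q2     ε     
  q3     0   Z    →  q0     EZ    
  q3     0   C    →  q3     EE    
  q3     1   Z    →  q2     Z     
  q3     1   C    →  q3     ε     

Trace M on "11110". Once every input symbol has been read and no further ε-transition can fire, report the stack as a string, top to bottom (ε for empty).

(q0, 11110, Z) ⊢ (q1, 1110, CEZ) ⊢ (q0, 110, EZ) ⊢ (q1, 10, CCZ) ⊢ (q0, 0, CZ) ⊢ (q3, ε, EZ)
All input consumed in state q3 with stack EZ.

EZ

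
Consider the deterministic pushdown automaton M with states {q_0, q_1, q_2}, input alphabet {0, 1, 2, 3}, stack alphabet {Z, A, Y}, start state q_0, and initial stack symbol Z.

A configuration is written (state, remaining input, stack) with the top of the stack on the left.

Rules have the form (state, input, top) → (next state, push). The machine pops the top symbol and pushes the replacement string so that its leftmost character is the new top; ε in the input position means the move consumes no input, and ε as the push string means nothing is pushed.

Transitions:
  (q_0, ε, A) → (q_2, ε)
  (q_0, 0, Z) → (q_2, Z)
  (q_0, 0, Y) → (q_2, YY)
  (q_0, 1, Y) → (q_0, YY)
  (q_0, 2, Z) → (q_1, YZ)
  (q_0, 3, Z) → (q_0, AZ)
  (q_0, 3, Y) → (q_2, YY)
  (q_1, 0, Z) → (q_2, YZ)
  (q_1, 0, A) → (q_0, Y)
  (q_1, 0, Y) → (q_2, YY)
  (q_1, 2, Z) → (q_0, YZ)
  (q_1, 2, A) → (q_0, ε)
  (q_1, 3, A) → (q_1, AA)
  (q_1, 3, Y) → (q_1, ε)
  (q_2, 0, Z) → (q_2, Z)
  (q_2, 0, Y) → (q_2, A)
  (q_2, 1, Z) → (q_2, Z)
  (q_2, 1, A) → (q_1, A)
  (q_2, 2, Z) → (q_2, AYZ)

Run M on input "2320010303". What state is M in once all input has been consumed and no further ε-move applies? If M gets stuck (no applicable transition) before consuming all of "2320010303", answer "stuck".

(q_0, 2320010303, Z) ⊢ (q_1, 320010303, YZ) ⊢ (q_1, 20010303, Z) ⊢ (q_0, 0010303, YZ) ⊢ (q_2, 010303, YYZ) ⊢ (q_2, 10303, AYZ) ⊢ (q_1, 0303, AYZ) ⊢ (q_0, 303, YYZ) ⊢ (q_2, 03, YYYZ) ⊢ (q_2, 3, AYYZ)
No transition for (q_2, 3, top A); M blocks with input 3 remaining.

stuck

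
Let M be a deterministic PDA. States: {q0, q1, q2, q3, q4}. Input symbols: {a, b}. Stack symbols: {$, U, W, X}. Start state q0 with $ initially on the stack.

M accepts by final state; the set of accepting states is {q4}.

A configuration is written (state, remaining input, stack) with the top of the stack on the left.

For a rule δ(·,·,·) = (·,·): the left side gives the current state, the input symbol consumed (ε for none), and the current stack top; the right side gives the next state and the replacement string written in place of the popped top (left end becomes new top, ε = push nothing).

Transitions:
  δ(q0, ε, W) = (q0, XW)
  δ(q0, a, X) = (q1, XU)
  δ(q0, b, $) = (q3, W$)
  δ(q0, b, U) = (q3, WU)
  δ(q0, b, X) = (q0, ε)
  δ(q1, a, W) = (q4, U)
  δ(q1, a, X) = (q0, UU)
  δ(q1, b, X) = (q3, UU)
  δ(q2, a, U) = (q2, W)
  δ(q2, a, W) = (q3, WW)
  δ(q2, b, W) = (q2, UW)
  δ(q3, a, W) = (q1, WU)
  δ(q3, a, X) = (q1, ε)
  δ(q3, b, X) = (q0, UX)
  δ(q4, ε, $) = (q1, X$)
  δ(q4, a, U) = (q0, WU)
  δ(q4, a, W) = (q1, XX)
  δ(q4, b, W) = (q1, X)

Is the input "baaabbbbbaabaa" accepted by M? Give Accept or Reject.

(q0, baaabbbbbaabaa, $) ⊢ (q3, aaabbbbbaabaa, W$) ⊢ (q1, aabbbbbaabaa, WU$) ⊢ (q4, abbbbbaabaa, UU$) ⊢ (q0, bbbbbaabaa, WUU$) ⊢ (q0, bbbbbaabaa, XWUU$) ⊢ (q0, bbbbaabaa, WUU$) ⊢ (q0, bbbbaabaa, XWUU$) ⊢ (q0, bbbaabaa, WUU$) ⊢ (q0, bbbaabaa, XWUU$) ⊢ (q0, bbaabaa, WUU$) ⊢ (q0, bbaabaa, XWUU$) ⊢ (q0, baabaa, WUU$) ⊢ (q0, baabaa, XWUU$) ⊢ (q0, aabaa, WUU$) ⊢ (q0, aabaa, XWUU$) ⊢ (q1, abaa, XUWUU$) ⊢ (q0, baa, UUUWUU$) ⊢ (q3, aa, WUUUWUU$) ⊢ (q1, a, WUUUUWUU$) ⊢ (q4, ε, UUUUUWUU$)
All input consumed; state q4 ∈ F.

Accept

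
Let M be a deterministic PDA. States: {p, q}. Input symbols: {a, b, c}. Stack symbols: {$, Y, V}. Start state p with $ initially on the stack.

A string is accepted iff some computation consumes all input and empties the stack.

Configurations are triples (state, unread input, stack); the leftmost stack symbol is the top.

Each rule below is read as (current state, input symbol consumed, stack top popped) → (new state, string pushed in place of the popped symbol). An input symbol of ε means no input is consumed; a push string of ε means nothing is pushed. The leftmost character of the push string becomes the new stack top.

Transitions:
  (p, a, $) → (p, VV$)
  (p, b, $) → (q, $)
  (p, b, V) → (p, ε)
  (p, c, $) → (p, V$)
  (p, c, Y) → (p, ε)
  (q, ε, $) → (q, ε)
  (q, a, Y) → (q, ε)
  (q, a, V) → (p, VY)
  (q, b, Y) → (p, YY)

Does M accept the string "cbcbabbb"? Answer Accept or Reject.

Accept

(p, cbcbabbb, $) ⊢ (p, bcbabbb, V$) ⊢ (p, cbabbb, $) ⊢ (p, babbb, V$) ⊢ (p, abbb, $) ⊢ (p, bbb, VV$) ⊢ (p, bb, V$) ⊢ (p, b, $) ⊢ (q, ε, $) ⊢ (q, ε, ε)
All input consumed and the stack is empty.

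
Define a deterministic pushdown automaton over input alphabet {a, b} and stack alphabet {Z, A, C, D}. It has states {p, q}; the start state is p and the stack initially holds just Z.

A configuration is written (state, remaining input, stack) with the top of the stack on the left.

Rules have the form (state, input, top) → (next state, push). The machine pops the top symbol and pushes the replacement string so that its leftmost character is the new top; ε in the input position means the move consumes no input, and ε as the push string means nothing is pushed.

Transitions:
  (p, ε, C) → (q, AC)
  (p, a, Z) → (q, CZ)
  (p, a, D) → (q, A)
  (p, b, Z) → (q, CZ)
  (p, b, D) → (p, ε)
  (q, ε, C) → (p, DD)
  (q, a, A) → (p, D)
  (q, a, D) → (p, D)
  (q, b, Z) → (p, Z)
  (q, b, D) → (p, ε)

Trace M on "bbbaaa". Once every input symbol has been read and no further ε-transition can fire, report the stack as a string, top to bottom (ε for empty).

(p, bbbaaa, Z) ⊢ (q, bbaaa, CZ) ⊢ (p, bbaaa, DDZ) ⊢ (p, baaa, DZ) ⊢ (p, aaa, Z) ⊢ (q, aa, CZ) ⊢ (p, aa, DDZ) ⊢ (q, a, ADZ) ⊢ (p, ε, DDZ)
All input consumed in state p with stack DDZ.

DDZ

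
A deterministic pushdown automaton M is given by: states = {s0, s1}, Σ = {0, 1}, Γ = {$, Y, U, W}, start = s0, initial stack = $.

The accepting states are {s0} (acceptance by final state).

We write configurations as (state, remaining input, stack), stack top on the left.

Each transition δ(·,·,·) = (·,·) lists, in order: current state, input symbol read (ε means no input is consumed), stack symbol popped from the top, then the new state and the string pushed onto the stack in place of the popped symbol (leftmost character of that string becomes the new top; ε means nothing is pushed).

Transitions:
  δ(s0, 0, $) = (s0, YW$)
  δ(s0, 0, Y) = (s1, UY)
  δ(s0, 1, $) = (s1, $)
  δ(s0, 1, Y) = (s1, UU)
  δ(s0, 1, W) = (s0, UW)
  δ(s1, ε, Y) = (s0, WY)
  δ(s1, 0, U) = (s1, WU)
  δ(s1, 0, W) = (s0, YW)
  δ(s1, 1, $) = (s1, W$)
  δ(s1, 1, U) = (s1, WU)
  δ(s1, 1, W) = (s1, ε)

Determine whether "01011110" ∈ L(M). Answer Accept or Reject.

Accept

(s0, 01011110, $)
  read 0, top $: go to s0, push YW$ → (s0, 1011110, YW$)
  read 1, top Y: go to s1, push UU → (s1, 011110, UUW$)
  read 0, top U: go to s1, push WU → (s1, 11110, WUUW$)
  read 1, top W: go to s1, push ε → (s1, 1110, UUW$)
  read 1, top U: go to s1, push WU → (s1, 110, WUUW$)
  read 1, top W: go to s1, push ε → (s1, 10, UUW$)
  read 1, top U: go to s1, push WU → (s1, 0, WUUW$)
  read 0, top W: go to s0, push YW → (s0, ε, YWUUW$)
All input consumed; state s0 ∈ F.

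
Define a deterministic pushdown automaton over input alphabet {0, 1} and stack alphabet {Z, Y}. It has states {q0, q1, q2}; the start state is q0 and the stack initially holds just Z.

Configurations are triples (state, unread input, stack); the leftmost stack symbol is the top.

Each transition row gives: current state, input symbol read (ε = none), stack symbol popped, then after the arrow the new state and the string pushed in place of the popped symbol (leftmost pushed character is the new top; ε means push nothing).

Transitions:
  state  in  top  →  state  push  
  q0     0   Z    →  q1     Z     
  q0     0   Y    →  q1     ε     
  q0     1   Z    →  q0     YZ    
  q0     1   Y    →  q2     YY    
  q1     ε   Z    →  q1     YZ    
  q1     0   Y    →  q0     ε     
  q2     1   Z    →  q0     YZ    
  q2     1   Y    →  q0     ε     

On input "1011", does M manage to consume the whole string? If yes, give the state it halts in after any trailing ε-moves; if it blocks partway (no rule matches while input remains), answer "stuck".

stuck

(q0, 1011, Z)
  read 1, top Z: go to q0, push YZ → (q0, 011, YZ)
  read 0, top Y: go to q1, push ε → (q1, 11, Z)
  ε-move, top Z: go to q1, push YZ → (q1, 11, YZ)
No transition for (q1, 1, top Y); M blocks with input 11 remaining.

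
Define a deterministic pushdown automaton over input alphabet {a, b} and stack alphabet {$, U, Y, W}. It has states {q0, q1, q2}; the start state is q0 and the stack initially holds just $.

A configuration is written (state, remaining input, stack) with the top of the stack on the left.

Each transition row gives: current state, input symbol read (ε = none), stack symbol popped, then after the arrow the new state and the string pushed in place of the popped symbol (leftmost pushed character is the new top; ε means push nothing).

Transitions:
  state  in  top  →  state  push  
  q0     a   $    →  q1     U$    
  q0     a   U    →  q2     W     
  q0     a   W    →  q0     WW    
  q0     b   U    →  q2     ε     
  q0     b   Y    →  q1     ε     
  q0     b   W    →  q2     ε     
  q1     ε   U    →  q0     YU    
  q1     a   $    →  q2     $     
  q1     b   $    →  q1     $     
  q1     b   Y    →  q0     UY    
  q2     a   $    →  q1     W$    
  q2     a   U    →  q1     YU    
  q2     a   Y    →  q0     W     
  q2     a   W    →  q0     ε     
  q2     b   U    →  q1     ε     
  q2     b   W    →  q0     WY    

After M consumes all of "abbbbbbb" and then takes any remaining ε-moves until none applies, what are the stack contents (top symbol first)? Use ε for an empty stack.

YU$

(q0, abbbbbbb, $) ⊢ (q1, bbbbbbb, U$) ⊢ (q0, bbbbbbb, YU$) ⊢ (q1, bbbbbb, U$) ⊢ (q0, bbbbbb, YU$) ⊢ (q1, bbbbb, U$) ⊢ (q0, bbbbb, YU$) ⊢ (q1, bbbb, U$) ⊢ (q0, bbbb, YU$) ⊢ (q1, bbb, U$) ⊢ (q0, bbb, YU$) ⊢ (q1, bb, U$) ⊢ (q0, bb, YU$) ⊢ (q1, b, U$) ⊢ (q0, b, YU$) ⊢ (q1, ε, U$) ⊢ (q0, ε, YU$)
All input consumed in state q0 with stack YU$.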